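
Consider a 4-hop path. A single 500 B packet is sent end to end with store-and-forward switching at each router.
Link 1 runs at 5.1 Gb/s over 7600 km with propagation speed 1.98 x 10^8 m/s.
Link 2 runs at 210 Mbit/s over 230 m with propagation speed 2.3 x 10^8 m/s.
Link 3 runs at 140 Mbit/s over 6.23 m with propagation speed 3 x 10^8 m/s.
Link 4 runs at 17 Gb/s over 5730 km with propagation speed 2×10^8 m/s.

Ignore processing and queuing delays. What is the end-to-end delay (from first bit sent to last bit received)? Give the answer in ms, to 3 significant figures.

L = 500 × 8 = 4000 bits.
Transmission delays (L/R per hop): 0.000784314, 0.0190476, 0.0285714, 0.000235294 ms; sum = 0.0486387 ms.
Propagation delays (d/s per hop): 38.3838, 0.001, 2.07667e-05, 28.65 ms; sum = 67.0349 ms.
End-to-end = 67.1 ms.

67.1 ms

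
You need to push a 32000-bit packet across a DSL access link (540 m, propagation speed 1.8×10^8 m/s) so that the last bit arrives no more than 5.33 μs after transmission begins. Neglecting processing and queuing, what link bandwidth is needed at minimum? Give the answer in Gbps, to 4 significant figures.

13.73 Gbps

Propagation delay = 540 / 180000000 = 3 μs.
Transmission budget = 5.33 − 3 = 2.33 μs.
R ≥ L / t_tx = 32000 bits / 2.33e-06 s = 13.73 Gbps.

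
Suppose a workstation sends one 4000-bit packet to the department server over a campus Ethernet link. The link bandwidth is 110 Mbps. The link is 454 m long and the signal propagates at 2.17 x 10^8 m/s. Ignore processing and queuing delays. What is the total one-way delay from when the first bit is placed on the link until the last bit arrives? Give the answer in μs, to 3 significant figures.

38.5 μs

Transmission delay = L/R = 4000 / 110000000 = 36.3636 μs.
Propagation delay = d/s = 454 m / 217000000 m/s = 2.09217 μs.
Total = 38.5 μs.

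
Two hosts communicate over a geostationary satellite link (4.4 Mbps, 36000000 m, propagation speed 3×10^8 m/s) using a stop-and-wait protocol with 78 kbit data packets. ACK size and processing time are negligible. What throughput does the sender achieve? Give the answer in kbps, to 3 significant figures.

303 kbps

t_tx = L/R = 78000/4400000 = 0.0177273 s.
t_prop = 36000000/300000000 = 0.12 s; RTT = 0.24 s.
Cycle = t_tx + RTT = 0.257727 s.
Throughput = L / cycle = 78000 / 0.257727 = 303 kbps.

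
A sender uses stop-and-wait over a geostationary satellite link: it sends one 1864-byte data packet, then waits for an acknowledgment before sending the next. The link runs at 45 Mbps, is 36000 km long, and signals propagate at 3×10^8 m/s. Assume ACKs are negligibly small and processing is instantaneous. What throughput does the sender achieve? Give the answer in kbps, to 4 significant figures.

t_tx = L/R = 14912/45000000 = 0.000331378 s.
t_prop = 36000000/300000000 = 0.12 s; RTT = 0.24 s.
Cycle = t_tx + RTT = 0.240331 s.
Throughput = L / cycle = 14912 / 0.240331 = 62.05 kbps.

62.05 kbps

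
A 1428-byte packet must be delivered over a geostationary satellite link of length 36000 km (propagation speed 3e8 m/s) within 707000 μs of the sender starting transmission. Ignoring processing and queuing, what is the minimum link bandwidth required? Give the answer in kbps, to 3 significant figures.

19.5 kbps

L = 11424 bits.
Propagation delay = 36000000 / 300000000 = 120000 μs.
Transmission budget = 707000 − 120000 = 587000 μs.
R ≥ L / t_tx = 11424 bits / 0.587 s = 19.5 kbps.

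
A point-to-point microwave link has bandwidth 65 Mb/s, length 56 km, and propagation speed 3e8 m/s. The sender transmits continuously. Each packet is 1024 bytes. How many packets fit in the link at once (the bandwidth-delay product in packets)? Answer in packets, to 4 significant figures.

Propagation delay = 56000 / 300000000 = 0.000186667 s.
BDP = R × t_prop = 65000000 × 0.000186667 = 12133.3 bits.
In packets of 8192 bits: 1.481 packets.

1.481 packets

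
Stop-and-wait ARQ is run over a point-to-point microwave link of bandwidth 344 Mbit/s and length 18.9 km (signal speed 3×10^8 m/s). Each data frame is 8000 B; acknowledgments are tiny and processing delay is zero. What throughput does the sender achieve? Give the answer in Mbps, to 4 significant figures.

t_tx = L/R = 64000/344000000 = 0.000186047 s.
t_prop = 18900/300000000 = 6.3e-05 s; RTT = 0.000126 s.
Cycle = t_tx + RTT = 0.000312047 s.
Throughput = L / cycle = 64000 / 0.000312047 = 205.1 Mbps.

205.1 Mbps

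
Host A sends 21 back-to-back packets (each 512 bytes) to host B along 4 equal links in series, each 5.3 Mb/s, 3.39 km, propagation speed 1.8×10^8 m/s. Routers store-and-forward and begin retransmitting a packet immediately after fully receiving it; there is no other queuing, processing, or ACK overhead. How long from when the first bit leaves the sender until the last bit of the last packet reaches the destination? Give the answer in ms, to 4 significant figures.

18.62 ms

Per-hop transmission t_tx = L/R = 4096/5300000 = 0.77283 ms.
Per-hop propagation t_prop = 3390/180000000 = 0.0188333 ms.
Pipeline fill: first packet needs 4·t_tx to clear all hops; remaining 20 packets each add one t_tx.
Total = (4+21-1)·t_tx + 4·t_prop = 24·0.77283 + 4·0.0188333 = 18.62 ms.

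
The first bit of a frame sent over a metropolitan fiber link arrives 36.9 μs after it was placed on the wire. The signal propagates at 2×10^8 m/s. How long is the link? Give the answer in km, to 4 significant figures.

d = s × t_prop = 200000000 × 3.69e-05 = 7.380 km.

7.380 km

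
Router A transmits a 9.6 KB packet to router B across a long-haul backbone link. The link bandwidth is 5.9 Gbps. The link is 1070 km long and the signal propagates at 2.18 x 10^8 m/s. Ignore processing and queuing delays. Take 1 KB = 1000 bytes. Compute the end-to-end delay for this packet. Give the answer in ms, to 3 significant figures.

L = 76800 bits.
Transmission delay = L/R = 76800 / 5900000000 = 0.0130169 ms.
Propagation delay = d/s = 1070000 m / 2.18e+08 m/s = 4.90826 ms.
Total = 4.92 ms.

4.92 ms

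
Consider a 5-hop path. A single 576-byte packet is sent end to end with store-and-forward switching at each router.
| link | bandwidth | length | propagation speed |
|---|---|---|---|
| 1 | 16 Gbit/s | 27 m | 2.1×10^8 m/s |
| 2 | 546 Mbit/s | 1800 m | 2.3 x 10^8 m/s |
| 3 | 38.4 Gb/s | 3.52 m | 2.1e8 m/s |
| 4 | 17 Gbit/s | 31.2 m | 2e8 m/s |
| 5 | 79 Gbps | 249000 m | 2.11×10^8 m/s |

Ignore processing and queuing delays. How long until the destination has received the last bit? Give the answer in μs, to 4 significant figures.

1197 μs

L = 576 × 8 = 4608 bits.
Transmission delays (L/R per hop): 0.288, 8.43956, 0.12, 0.271059, 0.0583291 μs; sum = 9.17695 μs.
Propagation delays (d/s per hop): 0.128571, 7.82609, 0.0167619, 0.156, 1180.09 μs; sum = 1188.22 μs.
End-to-end = 1197 μs.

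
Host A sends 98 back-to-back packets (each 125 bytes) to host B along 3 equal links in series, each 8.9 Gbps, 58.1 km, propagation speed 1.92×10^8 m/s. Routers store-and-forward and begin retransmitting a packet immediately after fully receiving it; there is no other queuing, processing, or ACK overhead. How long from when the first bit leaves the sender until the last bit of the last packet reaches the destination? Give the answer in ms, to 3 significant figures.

Per-hop transmission t_tx = L/R = 1000/8900000000 = 0.00011236 ms.
Per-hop propagation t_prop = 58100/192000000 = 0.302604 ms.
Pipeline fill: first packet needs 3·t_tx to clear all hops; remaining 97 packets each add one t_tx.
Total = (3+98-1)·t_tx + 3·t_prop = 100·0.00011236 + 3·0.302604 = 0.919 ms.

0.919 ms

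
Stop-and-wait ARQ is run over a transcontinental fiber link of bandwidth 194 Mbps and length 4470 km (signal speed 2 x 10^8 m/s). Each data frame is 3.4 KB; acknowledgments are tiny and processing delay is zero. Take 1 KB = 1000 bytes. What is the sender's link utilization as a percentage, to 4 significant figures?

t_tx = L/R = 27200/194000000 = 0.000140206 s.
t_prop = 4470000/200000000 = 0.02235 s; RTT = 0.0447 s.
Cycle = t_tx + RTT = 0.0448402 s.
Utilization = t_tx / cycle = 0.000140206/0.0448402 = 0.3127 %.

0.3127 %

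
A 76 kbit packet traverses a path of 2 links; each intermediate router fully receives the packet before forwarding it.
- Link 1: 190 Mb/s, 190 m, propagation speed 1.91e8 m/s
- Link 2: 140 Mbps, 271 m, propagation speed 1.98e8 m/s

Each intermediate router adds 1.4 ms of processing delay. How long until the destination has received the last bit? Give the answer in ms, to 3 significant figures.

L = 76000 bits.
Transmission delays (L/R per hop): 0.4, 0.542857 ms; sum = 0.942857 ms.
Propagation delays (d/s per hop): 0.000994764, 0.00136869 ms; sum = 0.00236345 ms.
Processing at 1 router(s): 1 × 1.4 ms = 1.4 ms.
End-to-end = 2.35 ms.

2.35 ms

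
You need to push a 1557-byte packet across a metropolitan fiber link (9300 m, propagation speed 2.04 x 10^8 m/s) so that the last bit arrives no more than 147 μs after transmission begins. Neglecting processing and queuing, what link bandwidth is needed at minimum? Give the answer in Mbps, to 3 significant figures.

123 Mbps

L = 12456 bits.
Propagation delay = 9300 / 204000000 = 45.5882 μs.
Transmission budget = 147 − 45.5882 = 101.412 μs.
R ≥ L / t_tx = 12456 bits / 0.000101412 s = 123 Mbps.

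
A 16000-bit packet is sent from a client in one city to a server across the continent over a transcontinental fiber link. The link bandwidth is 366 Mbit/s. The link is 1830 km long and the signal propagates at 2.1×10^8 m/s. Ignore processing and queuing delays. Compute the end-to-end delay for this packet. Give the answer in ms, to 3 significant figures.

Transmission delay = L/R = 16000 / 366000000 = 0.0437158 ms.
Propagation delay = d/s = 1830000 m / 210000000 m/s = 8.71429 ms.
Total = 8.76 ms.

8.76 ms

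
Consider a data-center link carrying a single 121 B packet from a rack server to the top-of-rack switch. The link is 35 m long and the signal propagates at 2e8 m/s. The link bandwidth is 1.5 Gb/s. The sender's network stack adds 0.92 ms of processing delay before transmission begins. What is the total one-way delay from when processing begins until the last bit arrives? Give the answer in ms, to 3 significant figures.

L = 121 × 8 = 968 bits.
Transmission delay = L/R = 968 / 1500000000 = 0.000645333 ms.
Propagation delay = d/s = 35 m / 200000000 m/s = 0.000175 ms.
Plus processing delay 0.92 ms = 0.92 ms.
Total = 0.921 ms.

0.921 ms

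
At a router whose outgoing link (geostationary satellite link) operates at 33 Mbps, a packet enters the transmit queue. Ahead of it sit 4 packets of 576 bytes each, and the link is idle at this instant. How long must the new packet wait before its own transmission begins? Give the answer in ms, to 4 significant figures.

0.5585 ms

Each queued packet: L/R = 4608/33000000 = 0.139636 ms.
4 queued → 0.558545 ms.
Queuing delay = 0.5585 ms.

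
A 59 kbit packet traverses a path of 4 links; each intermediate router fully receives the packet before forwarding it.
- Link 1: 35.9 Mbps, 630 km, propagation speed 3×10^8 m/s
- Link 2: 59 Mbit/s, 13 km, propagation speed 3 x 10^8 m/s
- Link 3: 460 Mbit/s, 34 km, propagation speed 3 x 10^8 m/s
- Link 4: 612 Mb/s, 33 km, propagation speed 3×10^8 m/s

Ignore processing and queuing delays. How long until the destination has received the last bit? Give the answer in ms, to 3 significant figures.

5.23 ms

L = 59000 bits.
Transmission delays (L/R per hop): 1.64345, 1, 0.128261, 0.0964052 ms; sum = 2.86812 ms.
Propagation delays (d/s per hop): 2.1, 0.0433333, 0.113333, 0.11 ms; sum = 2.36667 ms.
End-to-end = 5.23 ms.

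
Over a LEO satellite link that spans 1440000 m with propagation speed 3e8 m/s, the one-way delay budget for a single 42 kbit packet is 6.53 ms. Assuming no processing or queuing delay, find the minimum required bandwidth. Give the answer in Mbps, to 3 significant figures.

24.3 Mbps

Propagation delay = 1440000 / 300000000 = 4.8 ms.
Transmission budget = 6.53 − 4.8 = 1.73 ms.
R ≥ L / t_tx = 42000 bits / 0.00173 s = 24.3 Mbps.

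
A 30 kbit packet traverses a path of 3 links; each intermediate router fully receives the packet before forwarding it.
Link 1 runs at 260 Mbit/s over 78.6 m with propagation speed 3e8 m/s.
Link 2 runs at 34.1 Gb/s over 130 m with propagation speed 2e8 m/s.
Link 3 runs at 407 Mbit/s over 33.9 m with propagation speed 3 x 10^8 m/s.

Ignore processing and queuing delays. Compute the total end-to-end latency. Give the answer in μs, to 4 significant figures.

191.0 μs

L = 30000 bits.
Transmission delays (L/R per hop): 115.385, 0.879765, 73.7101 μs; sum = 189.974 μs.
Propagation delays (d/s per hop): 0.262, 0.65, 0.113 μs; sum = 1.025 μs.
End-to-end = 191.0 μs.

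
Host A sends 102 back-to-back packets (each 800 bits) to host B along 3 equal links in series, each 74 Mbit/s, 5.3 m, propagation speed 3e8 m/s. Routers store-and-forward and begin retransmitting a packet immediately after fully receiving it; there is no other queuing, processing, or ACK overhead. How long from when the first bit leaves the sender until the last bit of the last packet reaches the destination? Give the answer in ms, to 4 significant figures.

Per-hop transmission t_tx = L/R = 800/74000000 = 0.0108108 ms.
Per-hop propagation t_prop = 5.3/300000000 = 1.76667e-05 ms.
Pipeline fill: first packet needs 3·t_tx to clear all hops; remaining 101 packets each add one t_tx.
Total = (3+102-1)·t_tx + 3·t_prop = 104·0.0108108 + 3·1.76667e-05 = 1.124 ms.

1.124 ms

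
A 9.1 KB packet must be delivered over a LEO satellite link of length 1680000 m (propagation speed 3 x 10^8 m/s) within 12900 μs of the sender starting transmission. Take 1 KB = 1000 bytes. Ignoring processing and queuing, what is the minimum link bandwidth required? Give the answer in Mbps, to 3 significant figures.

9.97 Mbps

L = 72800 bits.
Propagation delay = 1680000 / 300000000 = 5600 μs.
Transmission budget = 12900 − 5600 = 7300 μs.
R ≥ L / t_tx = 72800 bits / 0.0073 s = 9.97 Mbps.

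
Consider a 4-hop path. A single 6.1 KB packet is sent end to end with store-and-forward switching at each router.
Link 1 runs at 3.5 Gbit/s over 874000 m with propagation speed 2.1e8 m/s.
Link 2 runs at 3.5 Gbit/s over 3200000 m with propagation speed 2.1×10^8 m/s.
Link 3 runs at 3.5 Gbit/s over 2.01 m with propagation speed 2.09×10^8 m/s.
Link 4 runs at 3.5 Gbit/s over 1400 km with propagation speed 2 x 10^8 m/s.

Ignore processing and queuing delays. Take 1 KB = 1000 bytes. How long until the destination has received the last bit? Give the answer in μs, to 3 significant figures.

L = 48800 bits.
Transmission delay per hop = L/R = 48800/3500000000 = 13.9429 μs; 4 hops → 55.7714 μs.
Propagation delays (d/s per hop): 4161.9, 15238.1, 0.00961722, 7000 μs; sum = 26400 μs.
End-to-end = 26500 μs.

26500 μs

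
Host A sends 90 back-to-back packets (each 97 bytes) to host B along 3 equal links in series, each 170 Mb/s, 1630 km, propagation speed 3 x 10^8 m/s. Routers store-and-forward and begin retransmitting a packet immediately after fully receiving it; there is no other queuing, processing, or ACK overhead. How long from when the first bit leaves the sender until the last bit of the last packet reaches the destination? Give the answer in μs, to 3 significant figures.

Per-hop transmission t_tx = L/R = 776/170000000 = 4.56471 μs.
Per-hop propagation t_prop = 1630000/300000000 = 5433.33 μs.
Pipeline fill: first packet needs 3·t_tx to clear all hops; remaining 89 packets each add one t_tx.
Total = (3+90-1)·t_tx + 3·t_prop = 92·4.56471 + 3·5433.33 = 16700 μs.

16700 μs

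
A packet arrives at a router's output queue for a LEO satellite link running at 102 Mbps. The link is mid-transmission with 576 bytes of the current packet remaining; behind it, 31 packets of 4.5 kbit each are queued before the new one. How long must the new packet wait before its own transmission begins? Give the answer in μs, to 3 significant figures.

1410 μs

Each queued packet: L/R = 4500/102000000 = 44.1176 μs.
31 queued → 1367.65 μs.
Plus remaining 4608 bits of current packet: 45.1765 μs.
Queuing delay = 1410 μs.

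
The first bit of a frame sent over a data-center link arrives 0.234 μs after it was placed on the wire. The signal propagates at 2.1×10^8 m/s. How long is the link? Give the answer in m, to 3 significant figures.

49.1 m

d = s × t_prop = 210000000 × 2.34e-07 = 49.1 m.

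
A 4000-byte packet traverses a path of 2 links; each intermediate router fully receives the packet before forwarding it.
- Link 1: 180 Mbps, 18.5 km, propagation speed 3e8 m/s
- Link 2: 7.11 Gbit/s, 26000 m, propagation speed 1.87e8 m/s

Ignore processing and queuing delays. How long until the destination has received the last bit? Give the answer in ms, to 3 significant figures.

0.383 ms

L = 4000 × 8 = 32000 bits.
Transmission delays (L/R per hop): 0.177778, 0.0045007 ms; sum = 0.182278 ms.
Propagation delays (d/s per hop): 0.0616667, 0.139037 ms; sum = 0.200704 ms.
End-to-end = 0.383 ms.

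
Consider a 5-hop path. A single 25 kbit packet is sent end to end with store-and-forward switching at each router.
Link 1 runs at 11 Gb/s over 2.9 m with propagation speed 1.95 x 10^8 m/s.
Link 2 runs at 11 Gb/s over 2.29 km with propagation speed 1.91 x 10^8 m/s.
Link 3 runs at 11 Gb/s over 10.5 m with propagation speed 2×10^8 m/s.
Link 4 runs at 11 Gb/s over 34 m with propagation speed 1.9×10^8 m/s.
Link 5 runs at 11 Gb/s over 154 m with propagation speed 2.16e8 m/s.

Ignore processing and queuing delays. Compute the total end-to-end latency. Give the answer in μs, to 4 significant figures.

24.31 μs

L = 25000 bits.
Transmission delay per hop = L/R = 25000/11000000000 = 2.27273 μs; 5 hops → 11.3636 μs.
Propagation delays (d/s per hop): 0.0148718, 11.9895, 0.0525, 0.178947, 0.712963 μs; sum = 12.9488 μs.
End-to-end = 24.31 μs.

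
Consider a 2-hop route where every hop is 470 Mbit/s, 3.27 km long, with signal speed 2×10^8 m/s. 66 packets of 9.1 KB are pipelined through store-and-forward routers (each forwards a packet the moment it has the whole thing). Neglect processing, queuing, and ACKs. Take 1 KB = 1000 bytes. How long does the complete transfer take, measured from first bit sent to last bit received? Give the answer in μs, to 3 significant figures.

Per-hop transmission t_tx = L/R = 72800/470000000 = 154.894 μs.
Per-hop propagation t_prop = 3270/200000000 = 16.35 μs.
Pipeline fill: first packet needs 2·t_tx to clear all hops; remaining 65 packets each add one t_tx.
Total = (2+66-1)·t_tx + 2·t_prop = 67·154.894 + 2·16.35 = 10400 μs.

10400 μs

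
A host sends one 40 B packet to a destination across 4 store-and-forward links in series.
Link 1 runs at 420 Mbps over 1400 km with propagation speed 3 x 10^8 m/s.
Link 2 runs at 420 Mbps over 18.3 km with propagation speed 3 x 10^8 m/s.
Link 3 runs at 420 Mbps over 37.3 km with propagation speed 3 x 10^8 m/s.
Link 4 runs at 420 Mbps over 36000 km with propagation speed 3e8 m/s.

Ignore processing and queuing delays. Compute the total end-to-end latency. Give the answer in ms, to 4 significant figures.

124.9 ms

L = 40 × 8 = 320 bits.
Transmission delay per hop = L/R = 320/420000000 = 0.000761905 ms; 4 hops → 0.00304762 ms.
Propagation delays (d/s per hop): 4.66667, 0.061, 0.124333, 120 ms; sum = 124.852 ms.
End-to-end = 124.9 ms.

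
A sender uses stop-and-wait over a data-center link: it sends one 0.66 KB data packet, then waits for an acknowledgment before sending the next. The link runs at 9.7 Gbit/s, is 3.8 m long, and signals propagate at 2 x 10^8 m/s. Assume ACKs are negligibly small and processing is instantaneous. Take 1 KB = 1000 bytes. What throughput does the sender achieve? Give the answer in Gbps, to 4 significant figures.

t_tx = L/R = 5280/9700000000 = 5.4433e-07 s.
t_prop = 3.8/200000000 = 1.9e-08 s; RTT = 3.8e-08 s.
Cycle = t_tx + RTT = 5.8233e-07 s.
Throughput = L / cycle = 5280 / 5.8233e-07 = 9.067 Gbps.

9.067 Gbps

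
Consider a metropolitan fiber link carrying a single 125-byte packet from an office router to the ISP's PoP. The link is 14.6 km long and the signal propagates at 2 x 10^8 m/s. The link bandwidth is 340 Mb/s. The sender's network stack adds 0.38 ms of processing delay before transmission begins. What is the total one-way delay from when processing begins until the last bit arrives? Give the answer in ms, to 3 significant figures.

L = 125 × 8 = 1000 bits.
Transmission delay = L/R = 1000 / 340000000 = 0.00294118 ms.
Propagation delay = d/s = 14600 m / 200000000 m/s = 0.073 ms.
Plus processing delay 0.38 ms = 0.38 ms.
Total = 0.456 ms.

0.456 ms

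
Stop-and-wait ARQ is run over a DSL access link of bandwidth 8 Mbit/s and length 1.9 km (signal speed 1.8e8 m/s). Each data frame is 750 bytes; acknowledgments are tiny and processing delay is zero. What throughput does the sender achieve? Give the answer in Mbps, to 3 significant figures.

t_tx = L/R = 6000/8000000 = 0.00075 s.
t_prop = 1900/180000000 = 1.05556e-05 s; RTT = 2.11111e-05 s.
Cycle = t_tx + RTT = 0.000771111 s.
Throughput = L / cycle = 6000 / 0.000771111 = 7.78 Mbps.

7.78 Mbps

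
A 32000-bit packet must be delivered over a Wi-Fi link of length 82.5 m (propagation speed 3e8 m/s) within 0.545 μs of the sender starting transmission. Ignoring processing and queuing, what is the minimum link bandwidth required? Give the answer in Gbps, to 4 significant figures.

Propagation delay = 82.5 / 300000000 = 0.275 μs.
Transmission budget = 0.545 − 0.275 = 0.27 μs.
R ≥ L / t_tx = 32000 bits / 2.7e-07 s = 118.5 Gbps.

118.5 Gbps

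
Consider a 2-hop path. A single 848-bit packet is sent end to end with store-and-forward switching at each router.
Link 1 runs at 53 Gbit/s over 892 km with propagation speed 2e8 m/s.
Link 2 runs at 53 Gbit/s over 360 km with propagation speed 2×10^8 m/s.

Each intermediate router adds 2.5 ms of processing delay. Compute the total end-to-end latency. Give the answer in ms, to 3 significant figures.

Transmission delay per hop = L/R = 848/53000000000 = 1.6e-05 ms; 2 hops → 3.2e-05 ms.
Propagation delays (d/s per hop): 4.46, 1.8 ms; sum = 6.26 ms.
Processing at 1 router(s): 1 × 2.5 ms = 2.5 ms.
End-to-end = 8.76 ms.

8.76 ms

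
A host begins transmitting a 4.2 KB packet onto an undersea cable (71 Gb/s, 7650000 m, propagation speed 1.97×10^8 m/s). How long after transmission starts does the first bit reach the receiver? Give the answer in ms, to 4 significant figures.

First bit experiences only propagation delay: d/s = 7650000/197000000 = 38.83 ms.

38.83 ms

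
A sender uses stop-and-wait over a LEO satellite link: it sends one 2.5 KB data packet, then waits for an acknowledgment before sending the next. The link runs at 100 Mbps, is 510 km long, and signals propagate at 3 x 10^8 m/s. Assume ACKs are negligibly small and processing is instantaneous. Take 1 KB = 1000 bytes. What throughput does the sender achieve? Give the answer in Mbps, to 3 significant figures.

t_tx = L/R = 20000/100000000 = 0.0002 s.
t_prop = 510000/300000000 = 0.0017 s; RTT = 0.0034 s.
Cycle = t_tx + RTT = 0.0036 s.
Throughput = L / cycle = 20000 / 0.0036 = 5.56 Mbps.

5.56 Mbps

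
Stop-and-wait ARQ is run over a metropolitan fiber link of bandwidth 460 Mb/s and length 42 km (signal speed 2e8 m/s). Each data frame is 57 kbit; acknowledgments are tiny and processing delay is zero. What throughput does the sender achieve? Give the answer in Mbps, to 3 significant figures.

t_tx = L/R = 57000/460000000 = 0.000123913 s.
t_prop = 42000/200000000 = 0.00021 s; RTT = 0.00042 s.
Cycle = t_tx + RTT = 0.000543913 s.
Throughput = L / cycle = 57000 / 0.000543913 = 105 Mbps.

105 Mbps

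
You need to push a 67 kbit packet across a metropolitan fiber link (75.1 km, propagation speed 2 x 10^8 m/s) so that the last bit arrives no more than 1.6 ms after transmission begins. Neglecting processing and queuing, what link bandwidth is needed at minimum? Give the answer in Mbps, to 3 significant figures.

Propagation delay = 75100 / 200000000 = 0.3755 ms.
Transmission budget = 1.6 − 0.3755 = 1.2245 ms.
R ≥ L / t_tx = 67000 bits / 0.0012245 s = 54.7 Mbps.

54.7 Mbps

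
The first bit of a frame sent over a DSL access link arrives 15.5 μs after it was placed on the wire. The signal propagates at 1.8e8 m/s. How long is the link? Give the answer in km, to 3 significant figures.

2.79 km

d = s × t_prop = 180000000 × 1.55e-05 = 2.79 km.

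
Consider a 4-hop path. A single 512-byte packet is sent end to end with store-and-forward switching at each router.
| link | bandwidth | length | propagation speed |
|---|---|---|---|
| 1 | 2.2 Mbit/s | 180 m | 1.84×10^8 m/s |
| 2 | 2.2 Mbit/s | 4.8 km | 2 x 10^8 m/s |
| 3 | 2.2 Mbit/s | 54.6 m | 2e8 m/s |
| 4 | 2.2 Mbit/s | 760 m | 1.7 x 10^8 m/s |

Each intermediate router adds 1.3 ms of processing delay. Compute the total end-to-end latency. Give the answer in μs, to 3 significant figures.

11400 μs

L = 512 × 8 = 4096 bits.
Transmission delay per hop = L/R = 4096/2200000 = 1861.82 μs; 4 hops → 7447.27 μs.
Propagation delays (d/s per hop): 0.978261, 24, 0.273, 4.47059 μs; sum = 29.7218 μs.
Processing at 3 router(s): 3 × 1.3 ms = 3900 μs.
End-to-end = 11400 μs.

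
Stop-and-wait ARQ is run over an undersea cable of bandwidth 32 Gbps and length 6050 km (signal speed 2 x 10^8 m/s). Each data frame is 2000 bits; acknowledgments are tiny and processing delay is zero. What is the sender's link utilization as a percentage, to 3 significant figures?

0.000103 %

t_tx = L/R = 2000/32000000000 = 6.25e-08 s.
t_prop = 6050000/200000000 = 0.03025 s; RTT = 0.0605 s.
Cycle = t_tx + RTT = 0.0605001 s.
Utilization = t_tx / cycle = 6.25e-08/0.0605001 = 0.000103 %.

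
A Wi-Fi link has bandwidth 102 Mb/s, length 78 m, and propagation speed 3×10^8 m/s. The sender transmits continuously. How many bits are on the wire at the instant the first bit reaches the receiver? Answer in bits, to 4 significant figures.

Propagation delay = 78 / 300000000 = 2.6e-07 s.
BDP = R × t_prop = 102000000 × 2.6e-07 = 26.52 bits.

26.52 bits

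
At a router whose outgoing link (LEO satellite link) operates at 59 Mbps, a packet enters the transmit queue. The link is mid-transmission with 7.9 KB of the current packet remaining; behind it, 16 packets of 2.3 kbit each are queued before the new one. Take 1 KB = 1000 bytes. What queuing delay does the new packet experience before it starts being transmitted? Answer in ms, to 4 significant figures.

Each queued packet: L/R = 2300/59000000 = 0.0389831 ms.
16 queued → 0.623729 ms.
Plus remaining 63200 bits of current packet: 1.07119 ms.
Queuing delay = 1.695 ms.

1.695 ms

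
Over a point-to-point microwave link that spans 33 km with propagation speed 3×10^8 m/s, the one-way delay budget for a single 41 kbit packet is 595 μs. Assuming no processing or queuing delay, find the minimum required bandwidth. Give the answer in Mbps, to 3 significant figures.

Propagation delay = 33000 / 300000000 = 110 μs.
Transmission budget = 595 − 110 = 485 μs.
R ≥ L / t_tx = 41000 bits / 0.000485 s = 84.5 Mbps.

84.5 Mbps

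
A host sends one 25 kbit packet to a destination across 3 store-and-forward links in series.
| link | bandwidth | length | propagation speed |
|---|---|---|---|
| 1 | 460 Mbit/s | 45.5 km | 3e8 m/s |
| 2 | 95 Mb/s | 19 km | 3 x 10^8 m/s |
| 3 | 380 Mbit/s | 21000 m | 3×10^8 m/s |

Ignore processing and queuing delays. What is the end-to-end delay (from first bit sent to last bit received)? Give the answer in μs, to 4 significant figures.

668.3 μs

L = 25000 bits.
Transmission delays (L/R per hop): 54.3478, 263.158, 65.7895 μs; sum = 383.295 μs.
Propagation delays (d/s per hop): 151.667, 63.3333, 70 μs; sum = 285 μs.
End-to-end = 668.3 μs.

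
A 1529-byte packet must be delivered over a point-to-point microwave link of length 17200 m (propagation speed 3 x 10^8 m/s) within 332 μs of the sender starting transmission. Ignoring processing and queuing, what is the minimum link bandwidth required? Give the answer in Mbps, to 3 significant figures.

L = 12232 bits.
Propagation delay = 17200 / 300000000 = 57.3333 μs.
Transmission budget = 332 − 57.3333 = 274.667 μs.
R ≥ L / t_tx = 12232 bits / 0.000274667 s = 44.5 Mbps.

44.5 Mbps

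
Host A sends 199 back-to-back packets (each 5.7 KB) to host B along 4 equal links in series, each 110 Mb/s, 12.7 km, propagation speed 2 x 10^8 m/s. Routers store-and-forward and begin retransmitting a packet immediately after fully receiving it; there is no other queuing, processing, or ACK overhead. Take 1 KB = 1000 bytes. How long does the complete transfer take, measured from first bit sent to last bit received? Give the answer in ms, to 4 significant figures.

83.99 ms

Per-hop transmission t_tx = L/R = 45600/110000000 = 0.414545 ms.
Per-hop propagation t_prop = 12700/200000000 = 0.0635 ms.
Pipeline fill: first packet needs 4·t_tx to clear all hops; remaining 198 packets each add one t_tx.
Total = (4+199-1)·t_tx + 4·t_prop = 202·0.414545 + 4·0.0635 = 83.99 ms.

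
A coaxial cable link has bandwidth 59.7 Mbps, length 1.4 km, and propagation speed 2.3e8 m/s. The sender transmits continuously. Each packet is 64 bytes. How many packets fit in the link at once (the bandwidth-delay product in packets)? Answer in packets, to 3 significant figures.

0.710 packets

Propagation delay = 1400 / 2.3e+08 = 6.08696e-06 s.
BDP = R × t_prop = 59700000 × 6.08696e-06 = 363.391 bits.
In packets of 512 bits: 0.710 packets.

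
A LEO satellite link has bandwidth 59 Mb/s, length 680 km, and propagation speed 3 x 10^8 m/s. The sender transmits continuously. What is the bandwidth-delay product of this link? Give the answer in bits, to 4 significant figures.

133700 bits

Propagation delay = 680000 / 300000000 = 0.00226667 s.
BDP = R × t_prop = 59000000 × 0.00226667 = 133733 bits.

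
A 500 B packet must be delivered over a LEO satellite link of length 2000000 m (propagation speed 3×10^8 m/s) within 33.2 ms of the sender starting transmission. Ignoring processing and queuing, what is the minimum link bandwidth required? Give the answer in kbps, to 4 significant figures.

150.8 kbps

L = 4000 bits.
Propagation delay = 2000000 / 300000000 = 6.66667 ms.
Transmission budget = 33.2 − 6.66667 = 26.5333 ms.
R ≥ L / t_tx = 4000 bits / 0.0265333 s = 150.8 kbps.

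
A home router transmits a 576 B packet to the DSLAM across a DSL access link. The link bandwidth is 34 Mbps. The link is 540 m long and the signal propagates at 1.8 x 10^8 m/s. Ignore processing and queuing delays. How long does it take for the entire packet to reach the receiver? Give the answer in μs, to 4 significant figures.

138.5 μs

L = 576 × 8 = 4608 bits.
Transmission delay = L/R = 4608 / 34000000 = 135.529 μs.
Propagation delay = d/s = 540 m / 180000000 m/s = 3 μs.
Total = 138.5 μs.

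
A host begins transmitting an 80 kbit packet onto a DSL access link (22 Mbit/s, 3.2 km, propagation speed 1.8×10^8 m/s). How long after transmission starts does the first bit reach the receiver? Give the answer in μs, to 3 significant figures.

First bit experiences only propagation delay: d/s = 3200/180000000 = 17.8 μs.

17.8 μs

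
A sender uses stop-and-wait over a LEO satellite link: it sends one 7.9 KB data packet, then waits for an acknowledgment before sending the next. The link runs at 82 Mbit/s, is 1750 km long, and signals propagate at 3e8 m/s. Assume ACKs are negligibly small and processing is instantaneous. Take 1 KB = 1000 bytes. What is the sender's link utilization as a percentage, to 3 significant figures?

t_tx = L/R = 63200/82000000 = 0.000770732 s.
t_prop = 1750000/300000000 = 0.00583333 s; RTT = 0.0116667 s.
Cycle = t_tx + RTT = 0.0124374 s.
Utilization = t_tx / cycle = 0.000770732/0.0124374 = 6.20 %.

6.20 %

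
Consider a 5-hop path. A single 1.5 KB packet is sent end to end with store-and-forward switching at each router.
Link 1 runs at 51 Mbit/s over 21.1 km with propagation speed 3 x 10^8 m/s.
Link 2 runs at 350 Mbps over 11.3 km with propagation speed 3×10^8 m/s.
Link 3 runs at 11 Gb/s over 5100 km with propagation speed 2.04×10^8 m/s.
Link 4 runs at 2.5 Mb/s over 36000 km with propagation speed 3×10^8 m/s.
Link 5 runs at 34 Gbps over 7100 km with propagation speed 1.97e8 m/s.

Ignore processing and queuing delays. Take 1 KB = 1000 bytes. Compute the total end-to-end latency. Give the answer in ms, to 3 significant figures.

186 ms

L = 12000 bits.
Transmission delays (L/R per hop): 0.235294, 0.0342857, 0.00109091, 4.8, 0.000352941 ms; sum = 5.07102 ms.
Propagation delays (d/s per hop): 0.0703333, 0.0376667, 25, 120, 36.0406 ms; sum = 181.149 ms.
End-to-end = 186 ms.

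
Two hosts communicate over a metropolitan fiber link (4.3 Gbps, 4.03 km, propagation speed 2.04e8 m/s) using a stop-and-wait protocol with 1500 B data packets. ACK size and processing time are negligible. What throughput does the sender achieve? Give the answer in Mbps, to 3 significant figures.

t_tx = L/R = 12000/4300000000 = 2.7907e-06 s.
t_prop = 4030/204000000 = 1.97549e-05 s; RTT = 3.95098e-05 s.
Cycle = t_tx + RTT = 4.23005e-05 s.
Throughput = L / cycle = 12000 / 4.23005e-05 = 284 Mbps.

284 Mbps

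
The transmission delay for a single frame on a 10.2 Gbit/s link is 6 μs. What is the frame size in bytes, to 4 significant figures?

L = R × t_tx = 10200000000 b/s × 6e-06 s = 61200 bits.
In bytes: 61200 / 8 = 7650 bytes.

7650 bytes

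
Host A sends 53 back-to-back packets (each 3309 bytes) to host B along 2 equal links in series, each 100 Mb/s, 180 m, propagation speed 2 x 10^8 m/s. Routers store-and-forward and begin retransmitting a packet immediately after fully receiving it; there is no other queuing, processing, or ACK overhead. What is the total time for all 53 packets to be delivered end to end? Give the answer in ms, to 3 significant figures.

Per-hop transmission t_tx = L/R = 26472/100000000 = 0.26472 ms.
Per-hop propagation t_prop = 180/200000000 = 0.0009 ms.
Pipeline fill: first packet needs 2·t_tx to clear all hops; remaining 52 packets each add one t_tx.
Total = (2+53-1)·t_tx + 2·t_prop = 54·0.26472 + 2·0.0009 = 14.3 ms.

14.3 ms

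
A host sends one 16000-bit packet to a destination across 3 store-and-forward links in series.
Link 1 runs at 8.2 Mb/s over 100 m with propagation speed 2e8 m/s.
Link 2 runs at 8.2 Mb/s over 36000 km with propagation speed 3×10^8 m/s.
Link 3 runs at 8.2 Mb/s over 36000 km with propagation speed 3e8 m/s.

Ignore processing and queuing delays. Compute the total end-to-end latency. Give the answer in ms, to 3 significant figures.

Transmission delay per hop = L/R = 16000/8.2e+06 = 1.95122 ms; 3 hops → 5.85366 ms.
Propagation delays (d/s per hop): 0.0005, 120, 120 ms; sum = 240.001 ms.
End-to-end = 246 ms.

246 ms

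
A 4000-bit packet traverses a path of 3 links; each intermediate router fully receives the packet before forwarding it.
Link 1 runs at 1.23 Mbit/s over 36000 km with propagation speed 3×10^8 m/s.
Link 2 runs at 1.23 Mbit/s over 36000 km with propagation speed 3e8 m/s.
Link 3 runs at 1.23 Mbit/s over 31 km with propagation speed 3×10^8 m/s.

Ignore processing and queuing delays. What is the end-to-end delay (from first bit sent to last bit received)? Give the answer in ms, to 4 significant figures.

249.9 ms

Transmission delay per hop = L/R = 4000/1230000 = 3.25203 ms; 3 hops → 9.7561 ms.
Propagation delays (d/s per hop): 120, 120, 0.103333 ms; sum = 240.103 ms.
End-to-end = 249.9 ms.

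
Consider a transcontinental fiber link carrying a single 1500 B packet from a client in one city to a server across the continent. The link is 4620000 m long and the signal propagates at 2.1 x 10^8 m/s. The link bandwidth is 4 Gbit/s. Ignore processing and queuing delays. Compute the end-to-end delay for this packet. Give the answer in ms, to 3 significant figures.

22.0 ms

L = 1500 × 8 = 12000 bits.
Transmission delay = L/R = 12000 / 4000000000 = 0.003 ms.
Propagation delay = d/s = 4620000 m / 210000000 m/s = 22 ms.
Total = 22.0 ms.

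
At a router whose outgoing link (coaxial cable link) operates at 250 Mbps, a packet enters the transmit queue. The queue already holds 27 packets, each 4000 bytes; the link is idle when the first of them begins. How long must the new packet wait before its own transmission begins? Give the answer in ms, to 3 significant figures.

Each queued packet: L/R = 32000/250000000 = 0.128 ms.
27 queued → 3.456 ms.
Queuing delay = 3.46 ms.

3.46 ms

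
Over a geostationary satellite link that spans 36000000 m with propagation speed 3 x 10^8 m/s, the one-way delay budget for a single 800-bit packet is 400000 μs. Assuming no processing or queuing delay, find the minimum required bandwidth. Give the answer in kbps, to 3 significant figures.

2.86 kbps

Propagation delay = 36000000 / 300000000 = 120000 μs.
Transmission budget = 400000 − 120000 = 280000 μs.
R ≥ L / t_tx = 800 bits / 0.28 s = 2.86 kbps.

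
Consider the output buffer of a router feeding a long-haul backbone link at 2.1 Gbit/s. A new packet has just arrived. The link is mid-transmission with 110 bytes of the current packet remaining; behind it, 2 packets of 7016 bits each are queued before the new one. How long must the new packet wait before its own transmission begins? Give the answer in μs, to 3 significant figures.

7.10 μs

Each queued packet: L/R = 7016/2100000000 = 3.34095 μs.
2 queued → 6.6819 μs.
Plus remaining 880 bits of current packet: 0.419048 μs.
Queuing delay = 7.10 μs.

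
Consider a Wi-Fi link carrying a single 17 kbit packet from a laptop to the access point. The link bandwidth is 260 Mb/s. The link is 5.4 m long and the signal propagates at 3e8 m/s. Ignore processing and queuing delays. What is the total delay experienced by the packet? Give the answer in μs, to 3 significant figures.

65.4 μs

L = 17000 bits.
Transmission delay = L/R = 17000 / 260000000 = 65.3846 μs.
Propagation delay = d/s = 5.4 m / 300000000 m/s = 0.018 μs.
Total = 65.4 μs.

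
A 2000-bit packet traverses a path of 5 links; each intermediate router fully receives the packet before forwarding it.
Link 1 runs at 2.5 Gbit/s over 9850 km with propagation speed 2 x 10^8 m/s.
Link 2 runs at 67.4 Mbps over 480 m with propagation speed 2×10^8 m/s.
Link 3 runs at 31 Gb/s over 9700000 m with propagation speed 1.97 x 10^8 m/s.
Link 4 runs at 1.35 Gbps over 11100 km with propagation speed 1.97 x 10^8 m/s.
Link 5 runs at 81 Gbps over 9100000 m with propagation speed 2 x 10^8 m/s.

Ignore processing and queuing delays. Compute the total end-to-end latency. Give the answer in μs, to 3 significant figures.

200000 μs

Transmission delays (L/R per hop): 0.8, 29.6736, 0.0645161, 1.48148, 0.0246914 μs; sum = 32.0443 μs.
Propagation delays (d/s per hop): 49250, 2.4, 49238.6, 56345.2, 45500 μs; sum = 200336 μs.
End-to-end = 200000 μs.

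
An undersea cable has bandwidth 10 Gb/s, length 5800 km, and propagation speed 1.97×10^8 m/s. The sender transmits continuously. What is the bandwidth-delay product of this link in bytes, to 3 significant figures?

Propagation delay = 5800000 / 197000000 = 0.0294416 s.
BDP = R × t_prop = 10000000000 × 0.0294416 = 294416000 bits.
In bytes: 294416000/8 = 36800000 bytes.

36800000 bytes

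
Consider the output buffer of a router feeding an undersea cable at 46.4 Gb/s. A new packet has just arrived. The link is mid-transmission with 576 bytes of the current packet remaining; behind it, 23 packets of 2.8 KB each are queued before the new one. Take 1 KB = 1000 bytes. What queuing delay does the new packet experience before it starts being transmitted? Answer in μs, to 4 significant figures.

Each queued packet: L/R = 22400/46400000000 = 0.482759 μs.
23 queued → 11.1034 μs.
Plus remaining 4608 bits of current packet: 0.0993103 μs.
Queuing delay = 11.20 μs.

11.20 μs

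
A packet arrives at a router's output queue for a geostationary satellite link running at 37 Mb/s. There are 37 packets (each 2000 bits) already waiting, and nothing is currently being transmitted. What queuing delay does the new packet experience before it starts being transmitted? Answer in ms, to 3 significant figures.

Each queued packet: L/R = 2000/37000000 = 0.0540541 ms.
37 queued → 2 ms.
Queuing delay = 2.00 ms.

2.00 ms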